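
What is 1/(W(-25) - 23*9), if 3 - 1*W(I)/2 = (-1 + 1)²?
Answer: -1/201 ≈ -0.0049751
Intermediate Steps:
W(I) = 6 (W(I) = 6 - 2*(-1 + 1)² = 6 - 2*0² = 6 - 2*0 = 6 + 0 = 6)
1/(W(-25) - 23*9) = 1/(6 - 23*9) = 1/(6 - 207) = 1/(-201) = -1/201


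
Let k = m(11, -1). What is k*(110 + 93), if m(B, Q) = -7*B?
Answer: -15631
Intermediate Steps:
k = -77 (k = -7*11 = -77)
k*(110 + 93) = -77*(110 + 93) = -77*203 = -15631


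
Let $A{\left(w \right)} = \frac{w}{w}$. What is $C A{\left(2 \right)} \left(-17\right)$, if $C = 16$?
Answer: $-272$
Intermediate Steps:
$A{\left(w \right)} = 1$
$C A{\left(2 \right)} \left(-17\right) = 16 \cdot 1 \left(-17\right) = 16 \left(-17\right) = -272$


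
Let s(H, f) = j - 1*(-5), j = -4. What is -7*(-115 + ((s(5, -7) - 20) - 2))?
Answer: 952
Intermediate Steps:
s(H, f) = 1 (s(H, f) = -4 - 1*(-5) = -4 + 5 = 1)
-7*(-115 + ((s(5, -7) - 20) - 2)) = -7*(-115 + ((1 - 20) - 2)) = -7*(-115 + (-19 - 2)) = -7*(-115 - 21) = -7*(-136) = 952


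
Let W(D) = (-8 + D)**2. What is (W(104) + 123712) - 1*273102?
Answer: -140174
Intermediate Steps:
(W(104) + 123712) - 1*273102 = ((-8 + 104)**2 + 123712) - 1*273102 = (96**2 + 123712) - 273102 = (9216 + 123712) - 273102 = 132928 - 273102 = -140174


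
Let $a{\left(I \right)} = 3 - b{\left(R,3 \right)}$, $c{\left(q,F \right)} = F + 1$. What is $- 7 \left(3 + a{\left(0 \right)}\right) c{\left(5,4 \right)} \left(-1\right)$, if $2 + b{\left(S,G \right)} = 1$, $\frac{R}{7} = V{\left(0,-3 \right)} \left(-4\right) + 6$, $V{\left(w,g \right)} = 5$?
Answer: $245$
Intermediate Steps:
$R = -98$ ($R = 7 \left(5 \left(-4\right) + 6\right) = 7 \left(-20 + 6\right) = 7 \left(-14\right) = -98$)
$b{\left(S,G \right)} = -1$ ($b{\left(S,G \right)} = -2 + 1 = -1$)
$c{\left(q,F \right)} = 1 + F$
$a{\left(I \right)} = 4$ ($a{\left(I \right)} = 3 - -1 = 3 + 1 = 4$)
$- 7 \left(3 + a{\left(0 \right)}\right) c{\left(5,4 \right)} \left(-1\right) = - 7 \left(3 + 4\right) \left(1 + 4\right) \left(-1\right) = - 7 \cdot 7 \cdot 5 \left(-1\right) = \left(-7\right) 35 \left(-1\right) = \left(-245\right) \left(-1\right) = 245$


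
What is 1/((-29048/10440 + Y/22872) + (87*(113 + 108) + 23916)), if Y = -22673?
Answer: 9949320/429205967261 ≈ 2.3181e-5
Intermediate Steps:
1/((-29048/10440 + Y/22872) + (87*(113 + 108) + 23916)) = 1/((-29048/10440 - 22673/22872) + (87*(113 + 108) + 23916)) = 1/((-29048*1/10440 - 22673*1/22872) + (87*221 + 23916)) = 1/((-3631/1305 - 22673/22872) + (19227 + 23916)) = 1/(-37545499/9949320 + 43143) = 1/(429205967261/9949320) = 9949320/429205967261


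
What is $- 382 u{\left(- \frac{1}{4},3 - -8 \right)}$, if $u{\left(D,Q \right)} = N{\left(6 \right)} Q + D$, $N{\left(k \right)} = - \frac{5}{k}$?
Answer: $\frac{21583}{6} \approx 3597.2$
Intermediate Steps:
$u{\left(D,Q \right)} = D - \frac{5 Q}{6}$ ($u{\left(D,Q \right)} = - \frac{5}{6} Q + D = \left(-5\right) \frac{1}{6} Q + D = - \frac{5 Q}{6} + D = D - \frac{5 Q}{6}$)
$- 382 u{\left(- \frac{1}{4},3 - -8 \right)} = - 382 \left(- \frac{1}{4} - \frac{5 \left(3 - -8\right)}{6}\right) = - 382 \left(\left(-1\right) \frac{1}{4} - \frac{5 \left(3 + 8\right)}{6}\right) = - 382 \left(- \frac{1}{4} - \frac{55}{6}\right) = \left(-382\right) \left(- \frac{113}{12}\right) = \frac{21583}{6}$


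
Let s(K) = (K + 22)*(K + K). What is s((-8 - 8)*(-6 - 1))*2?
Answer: 60032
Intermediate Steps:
s(K) = 2*K*(22 + K) (s(K) = (22 + K)*(2*K) = 2*K*(22 + K))
s((-8 - 8)*(-6 - 1))*2 = (2*((-8 - 8)*(-6 - 1))*(22 + (-8 - 8)*(-6 - 1)))*2 = (2*(-16*(-7))*(22 - 16*(-7)))*2 = (2*112*(22 + 112))*2 = (2*112*134)*2 = 30016*2 = 60032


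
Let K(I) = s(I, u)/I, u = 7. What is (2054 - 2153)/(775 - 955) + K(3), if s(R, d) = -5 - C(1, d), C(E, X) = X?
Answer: -69/20 ≈ -3.4500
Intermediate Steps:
s(R, d) = -5 - d
K(I) = -12/I (K(I) = (-5 - 1*7)/I = (-5 - 7)/I = -12/I)
(2054 - 2153)/(775 - 955) + K(3) = (2054 - 2153)/(775 - 955) - 12/3 = -99/(-180) - 12*⅓ = -99*(-1/180) - 4 = 11/20 - 4 = -69/20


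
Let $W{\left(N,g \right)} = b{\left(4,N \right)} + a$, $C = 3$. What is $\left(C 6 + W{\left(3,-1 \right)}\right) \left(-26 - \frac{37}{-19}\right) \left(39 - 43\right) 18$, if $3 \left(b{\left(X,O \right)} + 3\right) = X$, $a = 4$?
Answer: $\frac{669048}{19} \approx 35213.0$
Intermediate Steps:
$b{\left(X,O \right)} = -3 + \frac{X}{3}$
$W{\left(N,g \right)} = \frac{7}{3}$ ($W{\left(N,g \right)} = \left(-3 + \frac{1}{3} \cdot 4\right) + 4 = \left(-3 + \frac{4}{3}\right) + 4 = - \frac{5}{3} + 4 = \frac{7}{3}$)
$\left(C 6 + W{\left(3,-1 \right)}\right) \left(-26 - \frac{37}{-19}\right) \left(39 - 43\right) 18 = \left(3 \cdot 6 + \frac{7}{3}\right) \left(-26 - \frac{37}{-19}\right) \left(39 - 43\right) 18 = \left(18 + \frac{7}{3}\right) \left(-26 - - \frac{37}{19}\right) \left(-4\right) 18 = \frac{61 \left(-26 + \frac{37}{19}\right) \left(-4\right)}{3} \cdot 18 = \frac{61 \left(\left(- \frac{457}{19}\right) \left(-4\right)\right)}{3} \cdot 18 = \frac{61}{3} \cdot \frac{1828}{19} \cdot 18 = \frac{111508}{57} \cdot 18 = \frac{669048}{19}$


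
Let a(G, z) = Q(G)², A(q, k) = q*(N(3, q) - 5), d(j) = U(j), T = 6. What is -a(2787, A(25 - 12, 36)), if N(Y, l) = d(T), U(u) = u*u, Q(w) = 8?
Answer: -64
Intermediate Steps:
U(u) = u²
d(j) = j²
N(Y, l) = 36 (N(Y, l) = 6² = 36)
A(q, k) = 31*q (A(q, k) = q*(36 - 5) = q*31 = 31*q)
a(G, z) = 64 (a(G, z) = 8² = 64)
-a(2787, A(25 - 12, 36)) = -1*64 = -64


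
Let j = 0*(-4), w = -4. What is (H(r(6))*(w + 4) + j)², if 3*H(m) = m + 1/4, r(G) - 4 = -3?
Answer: 0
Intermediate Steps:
r(G) = 1 (r(G) = 4 - 3 = 1)
H(m) = 1/12 + m/3 (H(m) = (m + 1/4)/3 = (m + ¼)/3 = (¼ + m)/3 = 1/12 + m/3)
j = 0
(H(r(6))*(w + 4) + j)² = ((1/12 + (⅓)*1)*(-4 + 4) + 0)² = ((1/12 + ⅓)*0 + 0)² = ((5/12)*0 + 0)² = (0 + 0)² = 0² = 0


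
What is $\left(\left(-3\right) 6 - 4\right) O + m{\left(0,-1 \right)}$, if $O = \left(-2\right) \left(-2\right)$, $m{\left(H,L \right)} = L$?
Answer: $-89$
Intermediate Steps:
$O = 4$
$\left(\left(-3\right) 6 - 4\right) O + m{\left(0,-1 \right)} = \left(\left(-3\right) 6 - 4\right) 4 - 1 = \left(-18 - 4\right) 4 - 1 = \left(-22\right) 4 - 1 = -88 - 1 = -89$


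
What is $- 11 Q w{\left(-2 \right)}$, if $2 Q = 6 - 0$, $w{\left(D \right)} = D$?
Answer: $66$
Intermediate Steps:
$Q = 3$ ($Q = \frac{6 - 0}{2} = \frac{6 + 0}{2} = \frac{1}{2} \cdot 6 = 3$)
$- 11 Q w{\left(-2 \right)} = \left(-11\right) 3 \left(-2\right) = \left(-33\right) \left(-2\right) = 66$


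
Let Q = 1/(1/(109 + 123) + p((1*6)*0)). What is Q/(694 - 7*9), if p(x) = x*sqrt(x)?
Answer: 232/631 ≈ 0.36767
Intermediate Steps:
p(x) = x**(3/2)
Q = 232 (Q = 1/(1/(109 + 123) + ((1*6)*0)**(3/2)) = 1/(1/232 + (6*0)**(3/2)) = 1/(1/232 + 0**(3/2)) = 1/(1/232 + 0) = 1/(1/232) = 232)
Q/(694 - 7*9) = 232/(694 - 7*9) = 232/(694 - 63) = 232/631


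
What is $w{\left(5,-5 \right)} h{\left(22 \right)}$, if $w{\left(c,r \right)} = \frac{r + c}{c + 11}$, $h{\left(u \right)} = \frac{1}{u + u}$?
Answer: $0$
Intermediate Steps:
$h{\left(u \right)} = \frac{1}{2 u}$
$w{\left(c,r \right)} = \frac{c + r}{11 + c}$
$w{\left(5,-5 \right)} h{\left(22 \right)} = \frac{5 - 5}{11 + 5} \frac{1}{2 \cdot 22} = \frac{1}{16} \cdot 0 \cdot \frac{1}{2} \cdot \frac{1}{22} = \frac{1}{16} \cdot 0 \cdot \frac{1}{44} = 0 \cdot \frac{1}{44} = 0$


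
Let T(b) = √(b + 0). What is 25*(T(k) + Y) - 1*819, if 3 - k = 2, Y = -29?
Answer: -1519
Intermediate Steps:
k = 1 (k = 3 - 1*2 = 3 - 2 = 1)
T(b) = √b
25*(T(k) + Y) - 1*819 = 25*(√1 - 29) - 1*819 = 25*(1 - 29) - 819 = 25*(-28) - 819 = -700 - 819 = -1519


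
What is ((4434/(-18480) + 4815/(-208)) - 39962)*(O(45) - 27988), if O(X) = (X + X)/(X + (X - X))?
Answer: 6400857868051/5720 ≈ 1.1190e+9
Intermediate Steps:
O(X) = 2 (O(X) = (2*X)/(X + 0) = (2*X)/X = 2)
((4434/(-18480) + 4815/(-208)) - 39962)*(O(45) - 27988) = ((4434/(-18480) + 4815/(-208)) - 39962)*(2 - 27988) = ((4434*(-1/18480) + 4815*(-1/208)) - 39962)*(-27986) = ((-739/3080 - 4815/208) - 39962)*(-27986) = (-1872989/80080 - 39962)*(-27986) = -3202029949/80080*(-27986) = 6400857868051/5720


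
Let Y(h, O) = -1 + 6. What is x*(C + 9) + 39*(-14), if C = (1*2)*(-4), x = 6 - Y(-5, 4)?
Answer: -545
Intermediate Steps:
Y(h, O) = 5
x = 1 (x = 6 - 1*5 = 6 - 5 = 1)
C = -8 (C = 2*(-4) = -8)
x*(C + 9) + 39*(-14) = 1*(-8 + 9) + 39*(-14) = 1*1 - 546 = 1 - 546 = -545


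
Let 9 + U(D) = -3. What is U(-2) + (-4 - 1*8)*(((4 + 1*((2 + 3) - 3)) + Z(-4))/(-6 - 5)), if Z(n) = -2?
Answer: -84/11 ≈ -7.6364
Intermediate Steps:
U(D) = -12 (U(D) = -9 - 3 = -12)
U(-2) + (-4 - 1*8)*(((4 + 1*((2 + 3) - 3)) + Z(-4))/(-6 - 5)) = -12 + (-4 - 1*8)*(((4 + 1*((2 + 3) - 3)) - 2)/(-6 - 5)) = -12 + (-4 - 8)*(((4 + 1*(5 - 3)) - 2)/(-11)) = -12 - 12*((4 + 1*2) - 2)*(-1)/11 = -12 - 12*((4 + 2) - 2)*(-1)/11 = -12 - 12*(6 - 2)*(-1)/11 = -12 - 48*(-1)/11 = -12 - 12*(-4/11) = -12 + 48/11 = -84/11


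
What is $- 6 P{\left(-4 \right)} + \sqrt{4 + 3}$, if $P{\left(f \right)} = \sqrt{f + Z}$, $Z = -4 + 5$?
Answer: $\sqrt{7} - 6 i \sqrt{3} \approx 2.6458 - 10.392 i$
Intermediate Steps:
$Z = 1$
$P{\left(f \right)} = \sqrt{1 + f}$ ($P{\left(f \right)} = \sqrt{f + 1} = \sqrt{1 + f}$)
$- 6 P{\left(-4 \right)} + \sqrt{4 + 3} = - 6 \sqrt{1 - 4} + \sqrt{4 + 3} = - 6 \sqrt{-3} + \sqrt{7} = - 6 i \sqrt{3} + \sqrt{7} = \sqrt{7} - 6 i \sqrt{3}$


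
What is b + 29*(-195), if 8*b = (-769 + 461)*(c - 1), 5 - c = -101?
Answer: -19395/2 ≈ -9697.5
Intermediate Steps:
c = 106 (c = 5 - 1*(-101) = 5 + 101 = 106)
b = -8085/2 (b = ((-769 + 461)*(106 - 1))/8 = (-308*105)/8 = (1/8)*(-32340) = -8085/2 ≈ -4042.5)
b + 29*(-195) = -8085/2 + 29*(-195) = -8085/2 - 5655 = -19395/2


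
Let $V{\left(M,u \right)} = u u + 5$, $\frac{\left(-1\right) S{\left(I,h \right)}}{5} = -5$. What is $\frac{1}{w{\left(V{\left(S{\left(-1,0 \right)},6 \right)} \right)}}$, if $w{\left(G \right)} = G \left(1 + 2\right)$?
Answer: $\frac{1}{123} \approx 0.0081301$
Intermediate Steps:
$S{\left(I,h \right)} = 25$ ($S{\left(I,h \right)} = \left(-5\right) \left(-5\right) = 25$)
$V{\left(M,u \right)} = 5 + u^{2}$ ($V{\left(M,u \right)} = u^{2} + 5 = 5 + u^{2}$)
$w{\left(G \right)} = 3 G$ ($w{\left(G \right)} = G 3 = 3 G$)
$\frac{1}{w{\left(V{\left(S{\left(-1,0 \right)},6 \right)} \right)}} = \frac{1}{3 \left(5 + 6^{2}\right)} = \frac{1}{3 \left(5 + 36\right)} = \frac{1}{3 \cdot 41} = \frac{1}{123}$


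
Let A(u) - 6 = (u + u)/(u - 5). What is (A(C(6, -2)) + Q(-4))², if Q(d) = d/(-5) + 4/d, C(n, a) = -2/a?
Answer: 2809/100 ≈ 28.090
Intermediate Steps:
Q(d) = 4/d - d/5 (Q(d) = d*(-⅕) + 4/d = -d/5 + 4/d = 4/d - d/5)
A(u) = 6 + 2*u/(-5 + u) (A(u) = 6 + (u + u)/(u - 5) = 6 + (2*u)/(-5 + u) = 6 + 2*u/(-5 + u))
(A(C(6, -2)) + Q(-4))² = (2*(-15 + 4*(-2/(-2)))/(-5 - 2/(-2)) + (4/(-4) - ⅕*(-4)))² = (2*(-15 + 4*(-2*(-½)))/(-5 - 2*(-½)) + (4*(-¼) + ⅘))² = (2*(-15 + 4*1)/(-5 + 1) + (-1 + ⅘))² = (2*(-15 + 4)/(-4) - ⅕)² = (2*(-¼)*(-11) - ⅕)² = (11/2 - ⅕)² = (53/10)² = 2809/100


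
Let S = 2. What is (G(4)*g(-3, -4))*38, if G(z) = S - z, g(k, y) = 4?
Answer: -304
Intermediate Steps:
G(z) = 2 - z
(G(4)*g(-3, -4))*38 = ((2 - 1*4)*4)*38 = ((2 - 4)*4)*38 = -2*4*38 = -8*38 = -304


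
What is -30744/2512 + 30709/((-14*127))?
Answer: -588410/19939 ≈ -29.510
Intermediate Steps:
-30744/2512 + 30709/((-14*127)) = -30744*1/2512 + 30709/(-1778) = -3843/314 + 30709*(-1/1778) = -3843/314 - 4387/254 = -588410/19939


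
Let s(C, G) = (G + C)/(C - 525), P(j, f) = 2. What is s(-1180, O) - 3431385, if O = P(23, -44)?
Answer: -188726137/55 ≈ -3.4314e+6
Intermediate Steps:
O = 2
s(C, G) = (C + G)/(-525 + C)
s(-1180, O) - 3431385 = (-1180 + 2)/(-525 - 1180) - 3431385 = -1178/(-1705) - 3431385 = -1/1705*(-1178) - 3431385 = 38/55 - 3431385 = -188726137/55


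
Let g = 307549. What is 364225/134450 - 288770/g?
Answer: 2927676321/1653998522 ≈ 1.7701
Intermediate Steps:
364225/134450 - 288770/g = 364225/134450 - 288770/307549 = 364225*(1/134450) - 288770*1/307549 = 14569/5378 - 288770/307549 = 2927676321/1653998522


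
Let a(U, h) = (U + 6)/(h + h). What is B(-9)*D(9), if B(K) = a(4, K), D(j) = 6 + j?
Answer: -25/3 ≈ -8.3333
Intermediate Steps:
a(U, h) = (6 + U)/(2*h) (a(U, h) = (6 + U)/((2*h)) = (6 + U)*(1/(2*h)) = (6 + U)/(2*h))
B(K) = 5/K (B(K) = (6 + 4)/(2*K) = (½)*10/K = 5/K)
B(-9)*D(9) = (5/(-9))*(6 + 9) = (5*(-⅑))*15 = -5/9*15 = -25/3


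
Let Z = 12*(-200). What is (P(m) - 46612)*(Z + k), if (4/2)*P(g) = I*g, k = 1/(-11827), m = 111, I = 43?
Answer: 2510664033251/23654 ≈ 1.0614e+8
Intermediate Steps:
Z = -2400
k = -1/11827 ≈ -8.4552e-5
P(g) = 43*g/2 (P(g) = (43*g)/2 = 43*g/2)
(P(m) - 46612)*(Z + k) = ((43/2)*111 - 46612)*(-2400 - 1/11827) = (4773/2 - 46612)*(-28384801/11827) = -88451/2*(-28384801/11827) = 2510664033251/23654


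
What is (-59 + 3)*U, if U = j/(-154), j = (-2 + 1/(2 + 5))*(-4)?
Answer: 208/77 ≈ 2.7013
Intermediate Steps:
j = 52/7 (j = (-2 + 1/7)*(-4) = (-2 + ⅐)*(-4) = -13/7*(-4) = 52/7 ≈ 7.4286)
U = -26/539 (U = (52/7)/(-154) = (52/7)*(-1/154) = -26/539 ≈ -0.048238)
(-59 + 3)*U = (-59 + 3)*(-26/539) = -56*(-26/539) = 208/77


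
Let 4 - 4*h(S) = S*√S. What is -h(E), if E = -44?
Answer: -1 - 22*I*√11 ≈ -1.0 - 72.966*I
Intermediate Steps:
h(S) = 1 - S^(3/2)/4 (h(S) = 1 - S*√S/4 = 1 - S^(3/2)/4)
-h(E) = -(1 - (-22)*I*√11) = -(1 + 22*I*√11) = -1 - 22*I*√11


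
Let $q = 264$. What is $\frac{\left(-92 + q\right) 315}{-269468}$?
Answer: $- \frac{13545}{67367} \approx -0.20106$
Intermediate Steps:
$\frac{\left(-92 + q\right) 315}{-269468} = \frac{\left(-92 + 264\right) 315}{-269468} = 172 \cdot 315 \left(- \frac{1}{269468}\right) = 54180 \left(- \frac{1}{269468}\right) = - \frac{13545}{67367}$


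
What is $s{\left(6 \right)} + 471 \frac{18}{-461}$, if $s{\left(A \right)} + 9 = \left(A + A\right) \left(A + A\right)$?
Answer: $\frac{53757}{461} \approx 116.61$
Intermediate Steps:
$s{\left(A \right)} = -9 + 4 A^{2}$ ($s{\left(A \right)} = -9 + \left(A + A\right) \left(A + A\right) = -9 + 2 A 2 A = -9 + 4 A^{2}$)
$s{\left(6 \right)} + 471 \frac{18}{-461} = \left(-9 + 4 \cdot 6^{2}\right) + 471 \frac{18}{-461} = \left(-9 + 4 \cdot 36\right) + 471 \cdot 18 \left(- \frac{1}{461}\right) = \left(-9 + 144\right) + 471 \left(- \frac{18}{461}\right) = 135 - \frac{8478}{461} = \frac{53757}{461}$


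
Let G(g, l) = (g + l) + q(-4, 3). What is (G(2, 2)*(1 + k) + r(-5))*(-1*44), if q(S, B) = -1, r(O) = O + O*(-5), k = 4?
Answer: -1540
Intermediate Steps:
r(O) = -4*O (r(O) = O - 5*O = -4*O)
G(g, l) = -1 + g + l (G(g, l) = (g + l) - 1 = -1 + g + l)
(G(2, 2)*(1 + k) + r(-5))*(-1*44) = ((-1 + 2 + 2)*(1 + 4) - 4*(-5))*(-1*44) = (3*5 + 20)*(-44) = (15 + 20)*(-44) = 35*(-44) = -1540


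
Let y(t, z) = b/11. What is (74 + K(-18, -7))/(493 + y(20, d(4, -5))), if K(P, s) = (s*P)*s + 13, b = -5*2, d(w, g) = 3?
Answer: -8745/5413 ≈ -1.6156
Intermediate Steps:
b = -10
K(P, s) = 13 + P*s² (K(P, s) = (P*s)*s + 13 = P*s² + 13 = 13 + P*s²)
y(t, z) = -10/11
(74 + K(-18, -7))/(493 + y(20, d(4, -5))) = (74 + (13 - 18*(-7)²))/(493 - 10/11) = (74 + (13 - 18*49))/(5413/11) = (74 + (13 - 882))*(11/5413) = (74 - 869)*(11/5413) = -795*11/5413 = -8745/5413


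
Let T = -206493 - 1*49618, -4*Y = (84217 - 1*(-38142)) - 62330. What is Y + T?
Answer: -1084473/4 ≈ -2.7112e+5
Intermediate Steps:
Y = -60029/4 (Y = -((84217 - 1*(-38142)) - 62330)/4 = -((84217 + 38142) - 62330)/4 = -(122359 - 62330)/4 = -¼*60029 = -60029/4 ≈ -15007.)
T = -256111 (T = -206493 - 49618 = -256111)
Y + T = -60029/4 - 256111 = -1084473/4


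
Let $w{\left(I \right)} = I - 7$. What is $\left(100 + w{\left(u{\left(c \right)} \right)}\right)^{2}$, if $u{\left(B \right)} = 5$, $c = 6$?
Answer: $9604$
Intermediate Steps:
$w{\left(I \right)} = -7 + I$ ($w{\left(I \right)} = I - 7 = -7 + I$)
$\left(100 + w{\left(u{\left(c \right)} \right)}\right)^{2} = \left(100 + \left(-7 + 5\right)\right)^{2} = \left(100 - 2\right)^{2} = 98^{2} = 9604$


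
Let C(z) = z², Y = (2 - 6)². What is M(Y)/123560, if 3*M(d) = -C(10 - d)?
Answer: -3/30890 ≈ -9.7119e-5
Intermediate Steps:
Y = 16 (Y = (-4)² = 16)
M(d) = -(10 - d)²/3 (M(d) = (-(10 - d)²)/3 = -(10 - d)²/3)
M(Y)/123560 = -(-10 + 16)²/3/123560 = -⅓*6²*(1/123560) = -⅓*36*(1/123560) = -12*1/123560 = -3/30890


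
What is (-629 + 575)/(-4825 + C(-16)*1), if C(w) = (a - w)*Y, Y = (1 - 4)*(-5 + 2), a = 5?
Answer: 27/2318 ≈ 0.011648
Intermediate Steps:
Y = 9 (Y = -3*(-3) = 9)
C(w) = 45 - 9*w (C(w) = (5 - w)*9 = 45 - 9*w)
(-629 + 575)/(-4825 + C(-16)*1) = (-629 + 575)/(-4825 + (45 - 9*(-16))*1) = -54/(-4825 + (45 + 144)*1) = -54/(-4825 + 189*1) = -54/(-4825 + 189) = -54/(-4636) = -54*(-1/4636) = 27/2318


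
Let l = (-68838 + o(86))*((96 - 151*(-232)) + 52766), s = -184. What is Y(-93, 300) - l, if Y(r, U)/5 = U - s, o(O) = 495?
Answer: 6006942062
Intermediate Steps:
Y(r, U) = 920 + 5*U (Y(r, U) = 5*(U - 1*(-184)) = 5*(U + 184) = 5*(184 + U) = 920 + 5*U)
l = -6006939642 (l = (-68838 + 495)*((96 - 151*(-232)) + 52766) = -68343*((96 + 35032) + 52766) = -68343*(35128 + 52766) = -68343*87894 = -6006939642)
Y(-93, 300) - l = (920 + 5*300) - 1*(-6006939642) = (920 + 1500) + 6006939642 = 2420 + 6006939642 = 6006942062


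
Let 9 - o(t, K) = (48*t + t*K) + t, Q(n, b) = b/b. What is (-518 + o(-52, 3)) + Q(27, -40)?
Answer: 2196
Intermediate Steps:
Q(n, b) = 1
o(t, K) = 9 - 49*t - K*t (o(t, K) = 9 - ((48*t + t*K) + t) = 9 - ((48*t + K*t) + t) = 9 - (49*t + K*t) = 9 + (-49*t - K*t) = 9 - 49*t - K*t)
(-518 + o(-52, 3)) + Q(27, -40) = (-518 + (9 - 49*(-52) - 1*3*(-52))) + 1 = (-518 + (9 + 2548 + 156)) + 1 = (-518 + 2713) + 1 = 2195 + 1 = 2196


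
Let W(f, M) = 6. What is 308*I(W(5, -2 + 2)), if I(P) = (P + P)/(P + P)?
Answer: 308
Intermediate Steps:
I(P) = 1 (I(P) = (2*P)/((2*P)) = (2*P)*(1/(2*P)) = 1)
308*I(W(5, -2 + 2)) = 308*1 = 308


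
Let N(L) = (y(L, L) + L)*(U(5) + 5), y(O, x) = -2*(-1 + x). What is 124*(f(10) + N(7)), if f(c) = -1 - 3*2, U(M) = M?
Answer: -7068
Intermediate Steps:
f(c) = -7 (f(c) = -1 - 6 = -7)
y(O, x) = 2 - 2*x
N(L) = 20 - 10*L (N(L) = ((2 - 2*L) + L)*(5 + 5) = (2 - L)*10 = 20 - 10*L)
124*(f(10) + N(7)) = 124*(-7 + (20 - 10*7)) = 124*(-7 + (20 - 70)) = 124*(-7 - 50) = 124*(-57) = -7068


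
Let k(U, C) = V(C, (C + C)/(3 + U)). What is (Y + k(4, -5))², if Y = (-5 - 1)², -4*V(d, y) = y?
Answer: 259081/196 ≈ 1321.8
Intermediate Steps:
V(d, y) = -y/4
Y = 36 (Y = (-6)² = 36)
k(U, C) = -C/(2*(3 + U)) (k(U, C) = -(C + C)/(4*(3 + U)) = -2*C/(4*(3 + U)) = -C/(2*(3 + U)))
(Y + k(4, -5))² = (36 - 1*(-5)/(6 + 2*4))² = (36 - 1*(-5)/(6 + 8))² = (36 - 1*(-5)/14)² = (36 - 1*(-5)*1/14)² = (36 + 5/14)² = (509/14)² = 259081/196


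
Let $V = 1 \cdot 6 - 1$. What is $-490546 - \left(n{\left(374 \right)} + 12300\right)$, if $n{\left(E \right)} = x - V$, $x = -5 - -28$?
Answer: $-502864$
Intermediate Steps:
$V = 5$ ($V = 6 - 1 = 5$)
$x = 23$ ($x = -5 + 28 = 23$)
$n{\left(E \right)} = 18$ ($n{\left(E \right)} = 23 - 5 = 18$)
$-490546 - \left(n{\left(374 \right)} + 12300\right) = -490546 - \left(18 + 12300\right) = -490546 - 12318 = -502864$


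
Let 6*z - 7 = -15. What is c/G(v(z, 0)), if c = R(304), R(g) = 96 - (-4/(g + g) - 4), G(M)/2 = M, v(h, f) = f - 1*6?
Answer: -5067/608 ≈ -8.3339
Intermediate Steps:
z = -4/3 (z = 7/6 + (⅙)*(-15) = 7/6 - 5/2 = -4/3 ≈ -1.3333)
v(h, f) = -6 + f (v(h, f) = f - 6 = -6 + f)
G(M) = 2*M
R(g) = 100 + 2/g (R(g) = 96 - (-4*1/(2*g) - 4) = 96 - (-2/g - 4) = 96 - (-4 - 2/g) = 96 + (4 + 2/g) = 100 + 2/g)
c = 15201/152 (c = 100 + 2/304 = 100 + 2*(1/304) = 100 + 1/152 = 15201/152 ≈ 100.01)
c/G(v(z, 0)) = 15201/(152*((2*(-6 + 0)))) = 15201/(152*((2*(-6)))) = (15201/152)/(-12) = (15201/152)*(-1/12) = -5067/608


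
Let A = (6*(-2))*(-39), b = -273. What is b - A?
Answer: -741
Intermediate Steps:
A = 468 (A = -12*(-39) = 468)
b - A = -273 - 1*468 = -273 - 468 = -741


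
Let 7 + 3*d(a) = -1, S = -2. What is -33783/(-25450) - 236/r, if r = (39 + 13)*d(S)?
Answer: 4009041/1323400 ≈ 3.0294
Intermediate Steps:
d(a) = -8/3 (d(a) = -7/3 + (⅓)*(-1) = -7/3 - ⅓ = -8/3)
r = -416/3 (r = (39 + 13)*(-8/3) = 52*(-8/3) = -416/3 ≈ -138.67)
-33783/(-25450) - 236/r = -33783/(-25450) - 236/(-416/3) = -33783*(-1/25450) - 236*(-3/416) = 33783/25450 + 177/104 = 4009041/1323400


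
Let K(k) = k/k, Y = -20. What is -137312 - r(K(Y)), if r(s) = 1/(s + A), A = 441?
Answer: -60691905/442 ≈ -1.3731e+5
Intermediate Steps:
K(k) = 1
r(s) = 1/(441 + s) (r(s) = 1/(s + 441) = 1/(441 + s))
-137312 - r(K(Y)) = -137312 - 1/(441 + 1) = -137312 - 1/442 = -60691905/442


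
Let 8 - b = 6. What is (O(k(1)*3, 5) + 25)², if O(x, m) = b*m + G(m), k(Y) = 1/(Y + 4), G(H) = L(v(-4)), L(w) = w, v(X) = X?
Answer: 961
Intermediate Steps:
b = 2 (b = 8 - 1*6 = 8 - 6 = 2)
G(H) = -4
k(Y) = 1/(4 + Y)
O(x, m) = -4 + 2*m (O(x, m) = 2*m - 4 = -4 + 2*m)
(O(k(1)*3, 5) + 25)² = ((-4 + 2*5) + 25)² = ((-4 + 10) + 25)² = (6 + 25)² = 31² = 961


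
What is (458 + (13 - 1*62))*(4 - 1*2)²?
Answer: 1636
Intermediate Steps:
(458 + (13 - 1*62))*(4 - 1*2)² = (458 + (13 - 62))*(4 - 2)² = (458 - 49)*2² = 409*4 = 1636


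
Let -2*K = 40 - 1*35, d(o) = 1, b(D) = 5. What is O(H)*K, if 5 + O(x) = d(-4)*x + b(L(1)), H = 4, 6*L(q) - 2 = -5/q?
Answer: -10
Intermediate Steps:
L(q) = 1/3 - 5/(6*q) (L(q) = 1/3 + (-5/q)/6 = 1/3 - 5/(6*q))
K = -5/2 (K = -(40 - 1*35)/2 = -(40 - 35)/2 = -1/2*5 = -5/2 ≈ -2.5000)
O(x) = x (O(x) = -5 + (1*x + 5) = -5 + (x + 5) = -5 + (5 + x) = x)
O(H)*K = 4*(-5/2) = -10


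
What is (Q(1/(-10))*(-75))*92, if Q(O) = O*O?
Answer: -69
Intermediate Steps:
Q(O) = O**2
(Q(1/(-10))*(-75))*92 = ((1/(-10))**2*(-75))*92 = ((-1/10)**2*(-75))*92 = ((1/100)*(-75))*92 = -3/4*92 = -69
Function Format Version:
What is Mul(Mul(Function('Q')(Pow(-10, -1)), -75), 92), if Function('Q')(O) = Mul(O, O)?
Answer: -69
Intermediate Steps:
Function('Q')(O) = Pow(O, 2)
Mul(Mul(Function('Q')(Pow(-10, -1)), -75), 92) = Mul(Mul(Pow(Pow(-10, -1), 2), -75), 92) = Mul(Mul(Pow(Rational(-1, 10), 2), -75), 92) = Mul(Mul(Rational(1, 100), -75), 92) = Mul(Rational(-3, 4), 92) = -69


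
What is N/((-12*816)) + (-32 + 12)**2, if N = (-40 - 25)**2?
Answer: 3912575/9792 ≈ 399.57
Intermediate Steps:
N = 4225 (N = (-65)**2 = 4225)
N/((-12*816)) + (-32 + 12)**2 = 4225/((-12*816)) + (-32 + 12)**2 = 4225/(-9792) + (-20)**2 = 4225*(-1/9792) + 400 = -4225/9792 + 400 = 3912575/9792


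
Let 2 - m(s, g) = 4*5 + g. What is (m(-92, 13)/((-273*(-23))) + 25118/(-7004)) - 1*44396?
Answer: -976305185491/21989058 ≈ -44400.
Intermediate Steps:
m(s, g) = -18 - g (m(s, g) = 2 - (4*5 + g) = 2 - (20 + g) = 2 + (-20 - g) = -18 - g)
(m(-92, 13)/((-273*(-23))) + 25118/(-7004)) - 1*44396 = ((-18 - 1*13)/((-273*(-23))) + 25118/(-7004)) - 1*44396 = ((-18 - 13)/6279 + 25118*(-1/7004)) - 44396 = (-31*1/6279 - 12559/3502) - 44396 = (-31/6279 - 12559/3502) - 44396 = -78966523/21989058 - 44396 = -976305185491/21989058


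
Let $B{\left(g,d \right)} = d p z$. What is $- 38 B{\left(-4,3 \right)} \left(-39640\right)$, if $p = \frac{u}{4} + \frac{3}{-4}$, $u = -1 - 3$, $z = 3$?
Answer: $-23724540$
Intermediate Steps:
$u = -4$ ($u = -1 - 3 = -4$)
$p = - \frac{7}{4}$ ($p = - \frac{4}{4} + \frac{3}{-4} = \left(-4\right) \frac{1}{4} + 3 \left(- \frac{1}{4}\right) = -1 - \frac{3}{4} = - \frac{7}{4} \approx -1.75$)
$B{\left(g,d \right)} = - \frac{21 d}{4}$ ($B{\left(g,d \right)} = d \left(- \frac{7}{4}\right) 3 = - \frac{7 d}{4} \cdot 3 = - \frac{21 d}{4}$)
$- 38 B{\left(-4,3 \right)} \left(-39640\right) = - 38 \left(\left(- \frac{21}{4}\right) 3\right) \left(-39640\right) = \left(-38\right) \left(- \frac{63}{4}\right) \left(-39640\right) = \frac{1197}{2} \left(-39640\right) = -23724540$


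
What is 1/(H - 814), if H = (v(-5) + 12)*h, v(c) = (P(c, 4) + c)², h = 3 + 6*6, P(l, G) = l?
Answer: 1/3554 ≈ 0.00028137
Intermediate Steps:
h = 39 (h = 3 + 36 = 39)
v(c) = 4*c² (v(c) = (c + c)² = (2*c)² = 4*c²)
H = 4368 (H = (4*(-5)² + 12)*39 = (4*25 + 12)*39 = (100 + 12)*39 = 112*39 = 4368)
1/(H - 814) = 1/(4368 - 814) = 1/3554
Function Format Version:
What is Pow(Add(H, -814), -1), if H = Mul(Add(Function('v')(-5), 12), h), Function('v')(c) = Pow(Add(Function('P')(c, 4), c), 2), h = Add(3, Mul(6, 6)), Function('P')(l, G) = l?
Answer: Rational(1, 3554) ≈ 0.00028137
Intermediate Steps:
h = 39 (h = Add(3, 36) = 39)
Function('v')(c) = Mul(4, Pow(c, 2)) (Function('v')(c) = Pow(Add(c, c), 2) = Pow(Mul(2, c), 2) = Mul(4, Pow(c, 2)))
H = 4368 (H = Mul(Add(Mul(4, Pow(-5, 2)), 12), 39) = Mul(Add(Mul(4, 25), 12), 39) = Mul(Add(100, 12), 39) = Mul(112, 39) = 4368)
Pow(Add(H, -814), -1) = Pow(Add(4368, -814), -1) = Pow(3554, -1) = Rational(1, 3554)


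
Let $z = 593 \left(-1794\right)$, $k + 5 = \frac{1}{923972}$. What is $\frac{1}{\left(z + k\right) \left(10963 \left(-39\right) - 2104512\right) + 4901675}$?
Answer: $\frac{923972}{2488939329180988627} \approx 3.7123 \cdot 10^{-13}$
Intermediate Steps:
$k = - \frac{4619859}{923972}$ ($k = -5 + \frac{1}{923972} = - \frac{4619859}{923972} \approx -5.0$)
$z = -1063842$
$\frac{1}{\left(z + k\right) \left(10963 \left(-39\right) - 2104512\right) + 4901675} = \frac{1}{\left(-1063842 - \frac{4619859}{923972}\right) \left(10963 \left(-39\right) - 2104512\right) + 4901675} = \frac{1}{- \frac{982964840283 \left(-427557 - 2104512\right)}{923972} + 4901675} = \frac{1}{\left(- \frac{982964840283}{923972}\right) \left(-2532069\right) + 4901675} = \frac{1}{\frac{2488934800170535527}{923972} + 4901675} = \frac{1}{\frac{2488939329180988627}{923972}} = \frac{923972}{2488939329180988627}$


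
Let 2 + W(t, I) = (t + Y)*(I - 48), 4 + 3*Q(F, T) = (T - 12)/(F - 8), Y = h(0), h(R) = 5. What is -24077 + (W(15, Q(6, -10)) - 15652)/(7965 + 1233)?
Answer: -332215220/13797 ≈ -24079.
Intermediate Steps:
Y = 5
Q(F, T) = -4/3 + (-12 + T)/(3*(-8 + F)) (Q(F, T) = -4/3 + ((T - 12)/(F - 8))/3 = -4/3 + ((-12 + T)/(-8 + F))/3 = -4/3 + (-12 + T)/(3*(-8 + F)))
W(t, I) = -2 + (-48 + I)*(5 + t) (W(t, I) = -2 + (t + 5)*(I - 48) = -2 + (5 + t)*(-48 + I) = -2 + (-48 + I)*(5 + t))
-24077 + (W(15, Q(6, -10)) - 15652)/(7965 + 1233) = -24077 + ((-242 - 48*15 + 5*((20 - 10 - 4*6)/(3*(-8 + 6))) + ((20 - 10 - 4*6)/(3*(-8 + 6)))*15) - 15652)/(7965 + 1233) = -24077 + ((-242 - 720 + 5*((1/3)*(20 - 10 - 24)/(-2)) + ((1/3)*(20 - 10 - 24)/(-2))*15) - 15652)/9198 = -24077 + ((-242 - 720 + 5*((1/3)*(-1/2)*(-14)) + ((1/3)*(-1/2)*(-14))*15) - 15652)*(1/9198) = -24077 + ((-242 - 720 + 5*(7/3) + (7/3)*15) - 15652)*(1/9198) = -24077 + ((-242 - 720 + 35/3 + 35) - 15652)*(1/9198) = -24077 + (-2746/3 - 15652)*(1/9198) = -24077 - 49702/3*1/9198 = -24077 - 24851/13797 = -332215220/13797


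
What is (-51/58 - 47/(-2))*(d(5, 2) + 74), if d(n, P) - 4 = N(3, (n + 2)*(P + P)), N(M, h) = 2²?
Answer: 53792/29 ≈ 1854.9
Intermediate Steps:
N(M, h) = 4
d(n, P) = 8 (d(n, P) = 4 + 4 = 8)
(-51/58 - 47/(-2))*(d(5, 2) + 74) = (-51/58 - 47/(-2))*(8 + 74) = (-51*1/58 - 47*(-½))*82 = (-51/58 + 47/2)*82 = (656/29)*82 = 53792/29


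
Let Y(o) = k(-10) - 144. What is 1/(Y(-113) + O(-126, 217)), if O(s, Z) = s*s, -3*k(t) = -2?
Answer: 3/47198 ≈ 6.3562e-5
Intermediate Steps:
k(t) = ⅔ (k(t) = -⅓*(-2) = ⅔)
O(s, Z) = s²
Y(o) = -430/3 (Y(o) = ⅔ - 144 = -430/3)
1/(Y(-113) + O(-126, 217)) = 1/(-430/3 + (-126)²) = 1/(-430/3 + 15876) = 1/(47198/3) = 3/47198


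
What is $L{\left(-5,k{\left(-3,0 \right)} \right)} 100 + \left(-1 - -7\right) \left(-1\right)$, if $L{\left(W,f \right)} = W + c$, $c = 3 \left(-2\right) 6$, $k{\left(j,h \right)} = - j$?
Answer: $-4106$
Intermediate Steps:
$c = -36$ ($c = \left(-6\right) 6 = -36$)
$L{\left(W,f \right)} = -36 + W$ ($L{\left(W,f \right)} = W - 36 = -36 + W$)
$L{\left(-5,k{\left(-3,0 \right)} \right)} 100 + \left(-1 - -7\right) \left(-1\right) = \left(-36 - 5\right) 100 + \left(-1 - -7\right) \left(-1\right) = \left(-41\right) 100 + \left(-1 + 7\right) \left(-1\right) = -4100 + 6 \left(-1\right) = -4100 - 6 = -4106$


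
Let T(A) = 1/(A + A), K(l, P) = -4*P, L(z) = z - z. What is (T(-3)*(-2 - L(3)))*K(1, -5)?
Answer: 20/3 ≈ 6.6667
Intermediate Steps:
L(z) = 0
T(A) = 1/(2*A)
(T(-3)*(-2 - L(3)))*K(1, -5) = (((1/2)/(-3))*(-2 - 1*0))*(-4*(-5)) = (((1/2)*(-1/3))*(-2 + 0))*20 = -1/6*(-2)*20 = (1/3)*20 = 20/3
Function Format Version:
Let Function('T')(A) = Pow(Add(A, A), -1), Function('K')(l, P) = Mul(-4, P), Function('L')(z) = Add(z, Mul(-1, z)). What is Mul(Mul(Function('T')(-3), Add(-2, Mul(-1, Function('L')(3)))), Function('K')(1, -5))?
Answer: Rational(20, 3) ≈ 6.6667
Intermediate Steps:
Function('L')(z) = 0
Function('T')(A) = Mul(Rational(1, 2), Pow(A, -1)) (Function('T')(A) = Pow(Mul(2, A), -1) = Mul(Rational(1, 2), Pow(A, -1)))
Mul(Mul(Function('T')(-3), Add(-2, Mul(-1, Function('L')(3)))), Function('K')(1, -5)) = Mul(Mul(Mul(Rational(1, 2), Pow(-3, -1)), Add(-2, Mul(-1, 0))), Mul(-4, -5)) = Mul(Mul(Mul(Rational(1, 2), Rational(-1, 3)), Add(-2, 0)), 20) = Mul(Mul(Rational(-1, 6), -2), 20) = Mul(Rational(1, 3), 20) = Rational(20, 3)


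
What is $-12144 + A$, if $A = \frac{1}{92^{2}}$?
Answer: $- \frac{102786815}{8464} \approx -12144.0$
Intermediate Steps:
$A = \frac{1}{8464} \approx 0.00011815$
$-12144 + A = -12144 + \frac{1}{8464} = - \frac{102786815}{8464}$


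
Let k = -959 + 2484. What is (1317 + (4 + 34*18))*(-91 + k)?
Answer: 2771922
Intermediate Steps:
k = 1525
(1317 + (4 + 34*18))*(-91 + k) = (1317 + (4 + 34*18))*(-91 + 1525) = (1317 + (4 + 612))*1434 = (1317 + 616)*1434 = 1933*1434 = 2771922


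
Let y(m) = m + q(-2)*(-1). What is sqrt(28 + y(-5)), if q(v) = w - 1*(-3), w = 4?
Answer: 4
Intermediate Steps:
q(v) = 7 (q(v) = 4 - 1*(-3) = 4 + 3 = 7)
y(m) = -7 + m (y(m) = m + 7*(-1) = m - 7 = -7 + m)
sqrt(28 + y(-5)) = sqrt(28 + (-7 - 5)) = sqrt(28 - 12) = sqrt(16) = 4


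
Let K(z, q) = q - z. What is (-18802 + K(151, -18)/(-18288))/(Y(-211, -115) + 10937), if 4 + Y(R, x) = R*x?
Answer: -343850807/643701024 ≈ -0.53418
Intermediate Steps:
Y(R, x) = -4 + R*x
(-18802 + K(151, -18)/(-18288))/(Y(-211, -115) + 10937) = (-18802 + (-18 - 1*151)/(-18288))/((-4 - 211*(-115)) + 10937) = (-18802 + (-18 - 151)*(-1/18288))/((-4 + 24265) + 10937) = (-18802 - 169*(-1/18288))/(24261 + 10937) = (-18802 + 169/18288)/35198 = -343850807/18288*1/35198 = -343850807/643701024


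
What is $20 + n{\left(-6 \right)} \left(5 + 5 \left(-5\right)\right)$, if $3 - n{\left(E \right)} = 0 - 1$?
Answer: $-60$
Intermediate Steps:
$n{\left(E \right)} = 4$ ($n{\left(E \right)} = 3 - \left(0 - 1\right) = 3 - -1 = 3 + 1 = 4$)
$20 + n{\left(-6 \right)} \left(5 + 5 \left(-5\right)\right) = 20 + 4 \left(5 + 5 \left(-5\right)\right) = 20 + 4 \left(5 - 25\right) = 20 + 4 \left(-20\right) = 20 - 80 = -60$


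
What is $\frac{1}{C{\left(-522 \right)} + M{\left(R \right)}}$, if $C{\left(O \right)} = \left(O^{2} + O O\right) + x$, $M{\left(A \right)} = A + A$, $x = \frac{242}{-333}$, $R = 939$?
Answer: $\frac{333}{182099476} \approx 1.8287 \cdot 10^{-6}$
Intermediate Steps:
$x = - \frac{242}{333}$ ($x = 242 \left(- \frac{1}{333}\right) = - \frac{242}{333} \approx -0.72673$)
$M{\left(A \right)} = 2 A$
$C{\left(O \right)} = - \frac{242}{333} + 2 O^{2}$ ($C{\left(O \right)} = \left(O^{2} + O O\right) - \frac{242}{333} = \left(O^{2} + O^{2}\right) - \frac{242}{333} = 2 O^{2} - \frac{242}{333} = - \frac{242}{333} + 2 O^{2}$)
$\frac{1}{C{\left(-522 \right)} + M{\left(R \right)}} = \frac{1}{\left(- \frac{242}{333} + 2 \left(-522\right)^{2}\right) + 2 \cdot 939} = \frac{1}{\left(- \frac{242}{333} + 2 \cdot 272484\right) + 1878} = \frac{1}{\left(- \frac{242}{333} + 544968\right) + 1878} = \frac{1}{\frac{181474102}{333} + 1878} = \frac{1}{\frac{182099476}{333}} = \frac{333}{182099476}$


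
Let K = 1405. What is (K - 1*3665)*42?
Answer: -94920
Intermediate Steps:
(K - 1*3665)*42 = (1405 - 1*3665)*42 = (1405 - 3665)*42 = -2260*42 = -94920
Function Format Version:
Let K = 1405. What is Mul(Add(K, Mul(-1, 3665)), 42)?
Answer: -94920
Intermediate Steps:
Mul(Add(K, Mul(-1, 3665)), 42) = Mul(Add(1405, Mul(-1, 3665)), 42) = Mul(Add(1405, -3665), 42) = Mul(-2260, 42) = -94920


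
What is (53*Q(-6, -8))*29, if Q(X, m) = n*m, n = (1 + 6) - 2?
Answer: -61480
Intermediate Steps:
n = 5 (n = 7 - 2 = 5)
Q(X, m) = 5*m
(53*Q(-6, -8))*29 = (53*(5*(-8)))*29 = (53*(-40))*29 = -2120*29 = -61480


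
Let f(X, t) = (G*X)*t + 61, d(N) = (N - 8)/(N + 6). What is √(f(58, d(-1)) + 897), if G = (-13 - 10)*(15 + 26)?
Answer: 2*√621295/5 ≈ 315.29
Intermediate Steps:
G = -943 (G = -23*41 = -943)
d(N) = (-8 + N)/(6 + N)
f(X, t) = 61 - 943*X*t (f(X, t) = (-943*X)*t + 61 = -943*X*t + 61 = 61 - 943*X*t)
√(f(58, d(-1)) + 897) = √((61 - 943*58*(-8 - 1)/(6 - 1)) + 897) = √((61 - 943*58*-9/5) + 897) = √((61 - 943*58*(⅕)*(-9)) + 897) = √((61 - 943*58*(-9/5)) + 897) = √((61 + 492246/5) + 897) = √(492551/5 + 897) = √(497036/5) = 2*√621295/5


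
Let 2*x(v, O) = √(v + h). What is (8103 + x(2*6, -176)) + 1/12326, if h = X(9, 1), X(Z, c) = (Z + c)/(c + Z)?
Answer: 99877579/12326 + √13/2 ≈ 8104.8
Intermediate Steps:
X(Z, c) = 1 (X(Z, c) = (Z + c)/(Z + c) = 1)
h = 1
x(v, O) = √(1 + v)/2 (x(v, O) = √(v + 1)/2 = √(1 + v)/2)
(8103 + x(2*6, -176)) + 1/12326 = (8103 + √(1 + 2*6)/2) + 1/12326 = (8103 + √(1 + 12)/2) + 1/12326 = (8103 + √13/2) + 1/12326 = 99877579/12326 + √13/2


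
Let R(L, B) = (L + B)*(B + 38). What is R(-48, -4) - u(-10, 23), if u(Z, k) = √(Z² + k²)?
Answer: -1768 - √629 ≈ -1793.1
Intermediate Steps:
R(L, B) = (38 + B)*(B + L) (R(L, B) = (B + L)*(38 + B) = (38 + B)*(B + L))
R(-48, -4) - u(-10, 23) = ((-4)² + 38*(-4) + 38*(-48) - 4*(-48)) - √((-10)² + 23²) = (16 - 152 - 1824 + 192) - √(100 + 529) = -1768 - √629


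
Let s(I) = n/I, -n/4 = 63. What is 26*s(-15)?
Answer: 2184/5 ≈ 436.80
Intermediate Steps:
n = -252 (n = -4*63 = -252)
s(I) = -252/I
26*s(-15) = 26*(-252/(-15)) = 26*(-252*(-1/15)) = 26*(84/5) = 2184/5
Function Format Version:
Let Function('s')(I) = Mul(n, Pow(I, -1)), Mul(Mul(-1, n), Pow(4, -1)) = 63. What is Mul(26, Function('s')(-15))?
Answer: Rational(2184, 5) ≈ 436.80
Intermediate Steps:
n = -252 (n = Mul(-4, 63) = -252)
Function('s')(I) = Mul(-252, Pow(I, -1))
Mul(26, Function('s')(-15)) = Mul(26, Mul(-252, Pow(-15, -1))) = Mul(26, Mul(-252, Rational(-1, 15))) = Mul(26, Rational(84, 5)) = Rational(2184, 5)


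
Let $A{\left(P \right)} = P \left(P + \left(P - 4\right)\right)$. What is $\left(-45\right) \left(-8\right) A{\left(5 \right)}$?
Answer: $10800$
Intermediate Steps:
$A{\left(P \right)} = P \left(-4 + 2 P\right)$ ($A{\left(P \right)} = P \left(P + \left(-4 + P\right)\right) = P \left(-4 + 2 P\right)$)
$\left(-45\right) \left(-8\right) A{\left(5 \right)} = \left(-45\right) \left(-8\right) 2 \cdot 5 \left(-2 + 5\right) = 360 \cdot 2 \cdot 5 \cdot 3 = 360 \cdot 30 = 10800$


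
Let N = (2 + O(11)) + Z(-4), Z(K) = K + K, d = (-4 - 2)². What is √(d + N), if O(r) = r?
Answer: √41 ≈ 6.4031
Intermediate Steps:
d = 36 (d = (-6)² = 36)
Z(K) = 2*K
N = 5 (N = (2 + 11) + 2*(-4) = 13 - 8 = 5)
√(d + N) = √(36 + 5) = √41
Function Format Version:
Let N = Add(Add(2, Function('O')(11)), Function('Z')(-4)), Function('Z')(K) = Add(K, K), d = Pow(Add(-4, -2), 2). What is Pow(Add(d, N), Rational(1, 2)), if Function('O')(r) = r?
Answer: Pow(41, Rational(1, 2)) ≈ 6.4031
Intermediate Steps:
d = 36 (d = Pow(-6, 2) = 36)
Function('Z')(K) = Mul(2, K)
N = 5 (N = Add(Add(2, 11), Mul(2, -4)) = Add(13, -8) = 5)
Pow(Add(d, N), Rational(1, 2)) = Pow(Add(36, 5), Rational(1, 2)) = Pow(41, Rational(1, 2))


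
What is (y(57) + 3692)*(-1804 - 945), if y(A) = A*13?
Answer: -12186317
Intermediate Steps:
y(A) = 13*A
(y(57) + 3692)*(-1804 - 945) = (13*57 + 3692)*(-1804 - 945) = (741 + 3692)*(-2749) = 4433*(-2749) = -12186317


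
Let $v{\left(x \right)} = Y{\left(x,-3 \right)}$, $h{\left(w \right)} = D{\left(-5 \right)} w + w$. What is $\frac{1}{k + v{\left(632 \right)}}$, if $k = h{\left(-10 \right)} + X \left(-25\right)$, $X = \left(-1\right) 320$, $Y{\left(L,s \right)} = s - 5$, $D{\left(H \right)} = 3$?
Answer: $\frac{1}{7952} \approx 0.00012575$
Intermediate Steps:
$h{\left(w \right)} = 4 w$ ($h{\left(w \right)} = 3 w + w = 4 w$)
$Y{\left(L,s \right)} = -5 + s$
$v{\left(x \right)} = -8$ ($v{\left(x \right)} = -5 - 3 = -8$)
$X = -320$
$k = 7960$ ($k = 4 \left(-10\right) - -8000 = -40 + 8000 = 7960$)
$\frac{1}{k + v{\left(632 \right)}} = \frac{1}{7960 - 8} = \frac{1}{7952}$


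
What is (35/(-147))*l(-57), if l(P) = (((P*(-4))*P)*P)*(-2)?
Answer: 2469240/7 ≈ 3.5275e+5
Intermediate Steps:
l(P) = 8*P³ (l(P) = (((-4*P)*P)*P)*(-2) = ((-4*P²)*P)*(-2) = -4*P³*(-2) = 8*P³)
(35/(-147))*l(-57) = (35/(-147))*(8*(-57)³) = (35*(-1/147))*(8*(-185193)) = -5/21*(-1481544) = 2469240/7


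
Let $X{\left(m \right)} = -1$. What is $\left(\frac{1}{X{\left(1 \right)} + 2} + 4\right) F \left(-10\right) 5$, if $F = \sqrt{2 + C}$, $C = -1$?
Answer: $-250$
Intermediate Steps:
$F = 1$ ($F = \sqrt{2 - 1} = \sqrt{1} = 1$)
$\left(\frac{1}{X{\left(1 \right)} + 2} + 4\right) F \left(-10\right) 5 = \left(\frac{1}{-1 + 2} + 4\right) 1 \left(-10\right) 5 = \left(1^{-1} + 4\right) 1 \left(-10\right) 5 = \left(1 + 4\right) 1 \left(-10\right) 5 = 5 \cdot 1 \left(-10\right) 5 = 5 \left(-10\right) 5 = \left(-50\right) 5 = -250$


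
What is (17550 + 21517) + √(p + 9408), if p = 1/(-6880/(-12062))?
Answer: 39067 + √6959453465/860 ≈ 39164.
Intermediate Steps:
p = 6031/3440 (p = 1/(-6880*(-1/12062)) = 1/(3440/6031) = 6031/3440 ≈ 1.7532)
(17550 + 21517) + √(p + 9408) = (17550 + 21517) + √(6031/3440 + 9408) = 39067 + √(32369551/3440) = 39067 + √6959453465/860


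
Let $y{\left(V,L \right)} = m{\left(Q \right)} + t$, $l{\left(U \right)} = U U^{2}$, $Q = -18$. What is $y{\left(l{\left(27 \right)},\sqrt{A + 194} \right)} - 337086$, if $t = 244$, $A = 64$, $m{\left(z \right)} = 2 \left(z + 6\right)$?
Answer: $-336866$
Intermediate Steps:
$m{\left(z \right)} = 12 + 2 z$ ($m{\left(z \right)} = 2 \left(6 + z\right) = 12 + 2 z$)
$l{\left(U \right)} = U^{3}$
$y{\left(V,L \right)} = 220$ ($y{\left(V,L \right)} = \left(12 + 2 \left(-18\right)\right) + 244 = \left(12 - 36\right) + 244 = -24 + 244 = 220$)
$y{\left(l{\left(27 \right)},\sqrt{A + 194} \right)} - 337086 = 220 - 337086 = -336866$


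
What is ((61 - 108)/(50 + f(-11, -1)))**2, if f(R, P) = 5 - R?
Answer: 2209/4356 ≈ 0.50712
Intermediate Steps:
((61 - 108)/(50 + f(-11, -1)))**2 = ((61 - 108)/(50 + (5 - 1*(-11))))**2 = (-47/(50 + (5 + 11)))**2 = (-47/(50 + 16))**2 = (-47/66)**2 = 2209/4356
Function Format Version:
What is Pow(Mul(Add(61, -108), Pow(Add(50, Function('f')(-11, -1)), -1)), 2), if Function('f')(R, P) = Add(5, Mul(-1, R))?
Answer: Rational(2209, 4356) ≈ 0.50712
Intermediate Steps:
Pow(Mul(Add(61, -108), Pow(Add(50, Function('f')(-11, -1)), -1)), 2) = Pow(Mul(Add(61, -108), Pow(Add(50, Add(5, Mul(-1, -11))), -1)), 2) = Pow(Mul(-47, Pow(Add(50, Add(5, 11)), -1)), 2) = Pow(Mul(-47, Pow(Add(50, 16), -1)), 2) = Pow(Mul(-47, Pow(66, -1)), 2) = Pow(Mul(-47, Rational(1, 66)), 2) = Pow(Rational(-47, 66), 2) = Rational(2209, 4356)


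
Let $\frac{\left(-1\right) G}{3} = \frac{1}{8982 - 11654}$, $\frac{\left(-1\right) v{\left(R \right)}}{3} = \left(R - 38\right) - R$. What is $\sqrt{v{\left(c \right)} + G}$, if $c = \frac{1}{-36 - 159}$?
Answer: $\frac{\sqrt{50870037}}{668} \approx 10.677$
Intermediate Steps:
$c = - \frac{1}{195}$ ($c = \frac{1}{-195} = - \frac{1}{195} \approx -0.0051282$)
$v{\left(R \right)} = 114$ ($v{\left(R \right)} = - 3 \left(\left(R - 38\right) - R\right) = - 3 \left(\left(-38 + R\right) - R\right) = \left(-3\right) \left(-38\right) = 114$)
$G = \frac{3}{2672}$ ($G = - \frac{3}{8982 - 11654} = - \frac{3}{-2672} = \left(-3\right) \left(- \frac{1}{2672}\right) = \frac{3}{2672} \approx 0.0011228$)
$\sqrt{v{\left(c \right)} + G} = \sqrt{114 + \frac{3}{2672}} = \sqrt{\frac{304611}{2672}} = \frac{\sqrt{50870037}}{668}$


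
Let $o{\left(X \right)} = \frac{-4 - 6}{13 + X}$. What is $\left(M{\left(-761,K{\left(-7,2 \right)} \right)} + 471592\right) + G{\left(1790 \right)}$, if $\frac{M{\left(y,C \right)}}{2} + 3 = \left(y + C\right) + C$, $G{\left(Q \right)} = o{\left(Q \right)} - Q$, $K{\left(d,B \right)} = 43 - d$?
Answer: $\frac{844658612}{1803} \approx 4.6847 \cdot 10^{5}$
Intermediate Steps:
$o{\left(X \right)} = - \frac{10}{13 + X}$
$G{\left(Q \right)} = - Q - \frac{10}{13 + Q}$ ($G{\left(Q \right)} = - \frac{10}{13 + Q} - Q = - Q - \frac{10}{13 + Q}$)
$M{\left(y,C \right)} = -6 + 2 y + 4 C$ ($M{\left(y,C \right)} = -6 + 2 \left(\left(y + C\right) + C\right) = -6 + 2 \left(\left(C + y\right) + C\right) = -6 + 2 \left(y + 2 C\right) = -6 + \left(2 y + 4 C\right) = -6 + 2 y + 4 C$)
$\left(M{\left(-761,K{\left(-7,2 \right)} \right)} + 471592\right) + G{\left(1790 \right)} = \left(\left(-6 + 2 \left(-761\right) + 4 \left(43 - -7\right)\right) + 471592\right) + \frac{-10 - 1790 \left(13 + 1790\right)}{13 + 1790} = \left(\left(-6 - 1522 + 4 \left(43 + 7\right)\right) + 471592\right) + \frac{-10 - 1790 \cdot 1803}{1803} = \left(\left(-6 - 1522 + 4 \cdot 50\right) + 471592\right) + \frac{-10 - 3227370}{1803} = \left(\left(-6 - 1522 + 200\right) + 471592\right) + \frac{1}{1803} \left(-3227380\right) = \left(-1328 + 471592\right) - \frac{3227380}{1803} = 470264 - \frac{3227380}{1803} = \frac{844658612}{1803}$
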